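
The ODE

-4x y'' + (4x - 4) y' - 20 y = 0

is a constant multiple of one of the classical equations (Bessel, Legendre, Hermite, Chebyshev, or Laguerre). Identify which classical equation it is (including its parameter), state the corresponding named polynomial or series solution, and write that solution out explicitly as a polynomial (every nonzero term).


All three coefficients share the factor -4; dividing through by -4 gives  x y'' + (1 - x) y' + 5 y = 0.
This matches the Laguerre equation x y'' + (1 - x) y' + n y = 0 with n = 5; the polynomial solution is L_5(x).
With y = sum_k a_k x^k, matching x^k gives (k+1)k a_{k+1} + (k+1) a_{k+1} - k a_k + n a_k = 0, i.e. (k+1)^2 a_{k+1} = (k - n) a_k = (k - 5) a_k. The right side vanishes at k = 5, so the series terminates at degree 5.
Standard normalization L_n(0) = 1 gives a_0 = 1. Work upward with a_{k+1} = (k - 5) a_k / (k+1)^2:
  a_1 = (0 - 5)(1) / 1^2 = -5/1 = -5
  a_2 = (1 - 5)(-5) / 2^2 = 20/4 = 5
  a_3 = (2 - 5)(5) / 3^2 = -15/9 = -5/3
  a_4 = (3 - 5)(-5/3) / 4^2 = (10/3)/16 = 5/24
  a_5 = (4 - 5)(5/24) / 5^2 = (-5/24)/25 = -1/120
Hence L_5(x) = -x^5/120 + 5 x^4/24 - 5 x^3/3 + 5 x^2 - 5 x + 1.

L_5(x); series = -x^5/120 + 5 x^4/24 - 5 x^3/3 + 5 x^2 - 5 x + 1


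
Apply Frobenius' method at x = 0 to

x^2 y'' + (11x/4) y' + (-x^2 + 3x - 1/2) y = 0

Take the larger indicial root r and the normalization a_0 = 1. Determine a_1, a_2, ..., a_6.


Write in Frobenius form y'' + (p(x)/x) y' + (q(x)/x^2) y = 0:
  p(x) = 11/4,  q(x) = -x^2 + 3x - 1/2.
Indicial equation: r(r-1) + (11/4) r + (-1/2) = 0 -> roots r_1 = 1/4, r_2 = -2.
Take r = r_1 = 1/4. Let y(x) = x^r sum_{n>=0} a_n x^n with a_0 = 1.
Substitute y = x^r sum a_n x^n and match x^{r+n}. The recurrence is
  D(n) a_n + 3 a_{n-1} - 1 a_{n-2} = 0,  where D(n) = (r+n)(r+n-1) + (11/4)(r+n) + (-1/2).
  a_n = [-3 a_{n-1} + 1 a_{n-2}] / D(n).
Since the indicial polynomial factors as (r - r_1)(r - r_2), D(n) = (r_1 + n - r_1)(r_1 + n - r_2) = n(n + 9/4).
Evaluating step by step (a_0 = 1):
  n = 1: D(1) = 1(1 + 9/4) = 13/4; numerator = -3(1) = -3; a_1 = (-3)/(13/4) = -12/13
  n = 2: D(2) = 2(2 + 9/4) = 17/2; numerator = -3(-12/13) + 1(1) = 49/13; a_2 = (49/13)/(17/2) = 98/221
  n = 3: D(3) = 3(3 + 9/4) = 63/4; numerator = -3(98/221) + 1(-12/13) = -498/221; a_3 = (-498/221)/(63/4) = -664/4641
  n = 4: D(4) = 4(4 + 9/4) = 25; numerator = -3(-664/4641) + 1(98/221) = 1350/1547; a_4 = (1350/1547)/(25) = 54/1547
  n = 5: D(5) = 5(5 + 9/4) = 145/4; numerator = -3(54/1547) + 1(-664/4641) = -1150/4641; a_5 = (-1150/4641)/(145/4) = -920/134589
  n = 6: D(6) = 6(6 + 9/4) = 99/2; numerator = -3(-920/134589) + 1(54/1547) = 2486/44863; a_6 = (2486/44863)/(99/2) = 452/403767

r = 1/4; a_0 = 1; a_1 = -12/13; a_2 = 98/221; a_3 = -664/4641; a_4 = 54/1547; a_5 = -920/134589; a_6 = 452/403767


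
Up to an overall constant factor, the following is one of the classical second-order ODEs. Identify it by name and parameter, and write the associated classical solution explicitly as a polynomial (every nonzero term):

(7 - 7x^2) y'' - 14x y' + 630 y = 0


All three coefficients share the factor 7; dividing through by 7 gives  (1 - x^2) y'' - 2x y' + 90 y = 0.
This matches the Legendre equation (1 - x^2) y'' - 2x y' + n(n+1) y = 0 (note the -2x y' term) with n(n+1) = 90, so n = 9; the polynomial solution is P_9(x).
With y = sum_k a_k x^k, matching x^k gives (k+2)(k+1) a_{k+2} = [k(k+1) - n(n+1)] a_k = (k - 9)(k + 10) a_k. The right side vanishes at k = 9, so the series with the parity of 9 terminates at degree 9.
Standard normalization (P_n(1) = 1): leading coefficient (2n)!/(2^n (n!)^2) = 6402373705728000/(512*131681894400) = 12155/128, so a_9 = 12155/128. Work downward with a_k = (k+1)(k+2) a_{k+2} / ((k - 9)(k + 10)):
  a_7 = (8)(9)(12155/128) / ((7 - 9)(7 + 10)) = (109395/16)/(-34) = -6435/32
  a_5 = (6)(7)(-6435/32) / ((5 - 9)(5 + 10)) = (-135135/16)/(-60) = 9009/64
  a_3 = (4)(5)(9009/64) / ((3 - 9)(3 + 10)) = (45045/16)/(-78) = -1155/32
  a_1 = (2)(3)(-1155/32) / ((1 - 9)(1 + 10)) = (-3465/16)/(-88) = 315/128
Hence P_9(x) = 12155 x^9/128 - 6435 x^7/32 + 9009 x^5/64 - 1155 x^3/32 + 315 x/128.

P_9(x); series = 12155 x^9/128 - 6435 x^7/32 + 9009 x^5/64 - 1155 x^3/32 + 315 x/128


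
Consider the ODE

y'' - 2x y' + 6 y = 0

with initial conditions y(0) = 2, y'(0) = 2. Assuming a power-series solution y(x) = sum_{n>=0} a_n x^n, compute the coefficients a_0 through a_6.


Ansatz: y(x) = sum_{n>=0} a_n x^n, so y'(x) = sum_{n>=1} n a_n x^(n-1) and y''(x) = sum_{n>=2} n(n-1) a_n x^(n-2).
Substitute into P(x) y'' + Q(x) y' + R(x) y = 0 with P(x) = 1, Q(x) = -2x, R(x) = 6, and match powers of x.
Initial conditions: a_0 = 2, a_1 = 2.
Setting the coefficient of each power of x to zero and solving order by order (substituting the coefficients already found):
  x^0: 2 a_2 + 6 a_0 = 0  ->  2 a_2 = -6 a_0 = -12  ->  a_2 = -6
  x^1: 6 a_3 + 4 a_1 = 0  ->  6 a_3 = -4 a_1 = -8  ->  a_3 = -4/3
  x^2: 12 a_4 + 2 a_2 = 0  ->  12 a_4 = -2 a_2 = 12  ->  a_4 = 1
  x^3: 20 a_5 = 0  ->  a_5 = 0
  x^4: 30 a_6 - 2 a_4 = 0  ->  30 a_6 = 2 a_4 = 2  ->  a_6 = 1/15
Truncated series: y(x) = 2 + 2 x - 6 x^2 - (4/3) x^3 + x^4 + (1/15) x^6 + O(x^7).

a_0 = 2; a_1 = 2; a_2 = -6; a_3 = -4/3; a_4 = 1; a_5 = 0; a_6 = 1/15


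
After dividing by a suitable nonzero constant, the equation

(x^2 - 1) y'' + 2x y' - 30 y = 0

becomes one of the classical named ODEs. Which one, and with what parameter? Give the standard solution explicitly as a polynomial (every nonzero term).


All three coefficients share the factor -1; dividing through by -1 gives  (1 - x^2) y'' - 2x y' + 30 y = 0.
This matches the Legendre equation (1 - x^2) y'' - 2x y' + n(n+1) y = 0 (note the -2x y' term) with n(n+1) = 30, so n = 5; the polynomial solution is P_5(x).
With y = sum_k a_k x^k, matching x^k gives (k+2)(k+1) a_{k+2} = [k(k+1) - n(n+1)] a_k = (k - 5)(k + 6) a_k. The right side vanishes at k = 5, so the series with the parity of 5 terminates at degree 5.
Standard normalization (P_n(1) = 1): leading coefficient (2n)!/(2^n (n!)^2) = 3628800/(32*14400) = 63/8, so a_5 = 63/8. Work downward with a_k = (k+1)(k+2) a_{k+2} / ((k - 5)(k + 6)):
  a_3 = (4)(5)(63/8) / ((3 - 5)(3 + 6)) = (315/2)/(-18) = -35/4
  a_1 = (2)(3)(-35/4) / ((1 - 5)(1 + 6)) = (-105/2)/(-28) = 15/8
Hence P_5(x) = 63 x^5/8 - 35 x^3/4 + 15 x/8.

P_5(x); series = 63 x^5/8 - 35 x^3/4 + 15 x/8


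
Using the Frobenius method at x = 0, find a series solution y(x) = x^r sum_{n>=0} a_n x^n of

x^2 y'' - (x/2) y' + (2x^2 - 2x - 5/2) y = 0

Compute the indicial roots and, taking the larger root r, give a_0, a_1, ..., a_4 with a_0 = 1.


Write in Frobenius form y'' + (p(x)/x) y' + (q(x)/x^2) y = 0:
  p(x) = -1/2,  q(x) = 2x^2 - 2x - 5/2.
Indicial equation: r(r-1) + (-1/2) r + (-5/2) = 0 -> roots r_1 = 5/2, r_2 = -1.
Take r = r_1 = 5/2. Let y(x) = x^r sum_{n>=0} a_n x^n with a_0 = 1.
Substitute y = x^r sum a_n x^n and match x^{r+n}. The recurrence is
  D(n) a_n - 2 a_{n-1} + 2 a_{n-2} = 0,  where D(n) = (r+n)(r+n-1) + (-1/2)(r+n) + (-5/2).
  a_n = [2 a_{n-1} - 2 a_{n-2}] / D(n).
Since the indicial polynomial factors as (r - r_1)(r - r_2), D(n) = (r_1 + n - r_1)(r_1 + n - r_2) = n(n + 7/2).
Evaluating step by step (a_0 = 1):
  n = 1: D(1) = 1(1 + 7/2) = 9/2; numerator = 2(1) = 2; a_1 = (2)/(9/2) = 4/9
  n = 2: D(2) = 2(2 + 7/2) = 11; numerator = 2(4/9) - 2(1) = -10/9; a_2 = (-10/9)/(11) = -10/99
  n = 3: D(3) = 3(3 + 7/2) = 39/2; numerator = 2(-10/99) - 2(4/9) = -12/11; a_3 = (-12/11)/(39/2) = -8/143
  n = 4: D(4) = 4(4 + 7/2) = 30; numerator = 2(-8/143) - 2(-10/99) = 116/1287; a_4 = (116/1287)/(30) = 58/19305

r = 5/2; a_0 = 1; a_1 = 4/9; a_2 = -10/99; a_3 = -8/143; a_4 = 58/19305


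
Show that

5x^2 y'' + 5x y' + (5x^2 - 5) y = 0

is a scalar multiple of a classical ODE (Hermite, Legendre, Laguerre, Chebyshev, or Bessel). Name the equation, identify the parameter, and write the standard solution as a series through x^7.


All three coefficients share the factor 5; dividing through by 5 gives  x^2 y'' + x y' + (x^2 - 1) y = 0.
This matches the Bessel equation x^2 y'' + x y' + (x^2 - nu^2) y = 0 with nu^2 = 1, so nu = 1; the solution bounded at x = 0 is J_1(x).
Frobenius at x = 0: indicial roots ±nu; for r = nu the recurrence k(k + 2nu) c_k = -c_{k-2} gives the standard series J_nu(x) = sum_{k>=0} (-1)^k / (k! (k+nu)!) (x/2)^(2k+nu). Evaluate the first 4 terms:
  k = 0: (-1)^0 / (0! * 1! * 2^1) x^1 = 1/(1*1*2) x^1 = (1/2) x^1
  k = 1: (-1)^1 / (1! * 2! * 2^3) x^3 = -1/(1*2*8) x^3 = (-1/16) x^3
  k = 2: (-1)^2 / (2! * 3! * 2^5) x^5 = 1/(2*6*32) x^5 = (1/384) x^5
  k = 3: (-1)^3 / (3! * 4! * 2^7) x^7 = -1/(6*24*128) x^7 = (-1/18432) x^7
Hence J_1(x) = -x^7/18432 + x^5/384 - x^3/16 + x/2 + ....

J_1(x); series = -x^7/18432 + x^5/384 - x^3/16 + x/2


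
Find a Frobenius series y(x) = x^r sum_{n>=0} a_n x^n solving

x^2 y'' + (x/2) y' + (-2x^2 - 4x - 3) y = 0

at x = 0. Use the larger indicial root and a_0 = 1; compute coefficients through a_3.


Write in Frobenius form y'' + (p(x)/x) y' + (q(x)/x^2) y = 0:
  p(x) = 1/2,  q(x) = -2x^2 - 4x - 3.
Indicial equation: r(r-1) + (1/2) r + (-3) = 0 -> roots r_1 = 2, r_2 = -3/2.
Take r = r_1 = 2. Let y(x) = x^r sum_{n>=0} a_n x^n with a_0 = 1.
Substitute y = x^r sum a_n x^n and match x^{r+n}. The recurrence is
  D(n) a_n - 4 a_{n-1} - 2 a_{n-2} = 0,  where D(n) = (r+n)(r+n-1) + (1/2)(r+n) + (-3).
  a_n = [4 a_{n-1} + 2 a_{n-2}] / D(n).
Since the indicial polynomial factors as (r - r_1)(r - r_2), D(n) = (r_1 + n - r_1)(r_1 + n - r_2) = n(n + 7/2).
Evaluating step by step (a_0 = 1):
  n = 1: D(1) = 1(1 + 7/2) = 9/2; numerator = 4(1) = 4; a_1 = (4)/(9/2) = 8/9
  n = 2: D(2) = 2(2 + 7/2) = 11; numerator = 4(8/9) + 2(1) = 50/9; a_2 = (50/9)/(11) = 50/99
  n = 3: D(3) = 3(3 + 7/2) = 39/2; numerator = 4(50/99) + 2(8/9) = 376/99; a_3 = (376/99)/(39/2) = 752/3861

r = 2; a_0 = 1; a_1 = 8/9; a_2 = 50/99; a_3 = 752/3861


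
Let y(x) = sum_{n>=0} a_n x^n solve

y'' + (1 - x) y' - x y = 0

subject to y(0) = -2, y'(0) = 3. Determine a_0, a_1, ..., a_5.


Ansatz: y(x) = sum_{n>=0} a_n x^n, so y'(x) = sum_{n>=1} n a_n x^(n-1) and y''(x) = sum_{n>=2} n(n-1) a_n x^(n-2).
Substitute into P(x) y'' + Q(x) y' + R(x) y = 0 with P(x) = 1, Q(x) = 1 - x, R(x) = -x, and match powers of x.
Initial conditions: a_0 = -2, a_1 = 3.
Setting the coefficient of each power of x to zero and solving order by order (substituting the coefficients already found):
  x^0: 2 a_2 + a_1 = 0  ->  2 a_2 = -a_1 = -3  ->  a_2 = -3/2
  x^1: 6 a_3 + 2 a_2 - a_1 - a_0 = 0  ->  6 a_3 = -2 a_2 + a_1 + a_0 = 4  ->  a_3 = 2/3
  x^2: 12 a_4 + 3 a_3 - 2 a_2 - a_1 = 0  ->  12 a_4 = -3 a_3 + 2 a_2 + a_1 = -2  ->  a_4 = -1/6
  x^3: 20 a_5 + 4 a_4 - 3 a_3 - a_2 = 0  ->  20 a_5 = -4 a_4 + 3 a_3 + a_2 = 7/6  ->  a_5 = 7/120
Truncated series: y(x) = -2 + 3 x - (3/2) x^2 + (2/3) x^3 - (1/6) x^4 + (7/120) x^5 + O(x^6).

a_0 = -2; a_1 = 3; a_2 = -3/2; a_3 = 2/3; a_4 = -1/6; a_5 = 7/120


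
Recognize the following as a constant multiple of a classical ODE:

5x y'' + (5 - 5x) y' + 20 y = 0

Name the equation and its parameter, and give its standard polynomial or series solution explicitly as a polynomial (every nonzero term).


All three coefficients share the factor 5; dividing through by 5 gives  x y'' + (1 - x) y' + 4 y = 0.
This matches the Laguerre equation x y'' + (1 - x) y' + n y = 0 with n = 4; the polynomial solution is L_4(x).
With y = sum_k a_k x^k, matching x^k gives (k+1)k a_{k+1} + (k+1) a_{k+1} - k a_k + n a_k = 0, i.e. (k+1)^2 a_{k+1} = (k - n) a_k = (k - 4) a_k. The right side vanishes at k = 4, so the series terminates at degree 4.
Standard normalization L_n(0) = 1 gives a_0 = 1. Work upward with a_{k+1} = (k - 4) a_k / (k+1)^2:
  a_1 = (0 - 4)(1) / 1^2 = -4/1 = -4
  a_2 = (1 - 4)(-4) / 2^2 = 12/4 = 3
  a_3 = (2 - 4)(3) / 3^2 = -6/9 = -2/3
  a_4 = (3 - 4)(-2/3) / 4^2 = (2/3)/16 = 1/24
Hence L_4(x) = x^4/24 - 2 x^3/3 + 3 x^2 - 4 x + 1.

L_4(x); series = x^4/24 - 2 x^3/3 + 3 x^2 - 4 x + 1


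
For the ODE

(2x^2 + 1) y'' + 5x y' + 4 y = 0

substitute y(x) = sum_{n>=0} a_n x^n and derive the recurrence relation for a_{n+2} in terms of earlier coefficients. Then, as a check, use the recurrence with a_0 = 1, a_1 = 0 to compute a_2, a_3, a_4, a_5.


Substitute y = sum_n a_n x^n.
(1 + 2 x^2) y'' contributes (n+2)(n+1) a_{n+2} + 2 n(n-1) a_n at x^n.
5 x y'(x) contributes 5 n a_n at x^n.
4 y(x) contributes 4 a_n at x^n.
Matching x^n: (n+2)(n+1) a_{n+2} + (2 n(n-1) + 5 n + 4) a_n = 0.
Thus a_{n+2} = (-2 n(n-1) - 5 n - 4) / ((n+1)(n+2)) * a_n.

Check with a_0 = 1, a_1 = 0 (apply the recurrence for n = 0, 1, 2, 3): a_0 = 1, a_1 = 0, a_2 = -2, a_3 = 0, a_4 = 3, a_5 = 0.

a_(n+2) = (-2 n(n-1) - 5 n - 4) / ((n+1)(n+2)) * a_n; check: a_0 = 1, a_1 = 0, a_2 = -2, a_3 = 0, a_4 = 3, a_5 = 0


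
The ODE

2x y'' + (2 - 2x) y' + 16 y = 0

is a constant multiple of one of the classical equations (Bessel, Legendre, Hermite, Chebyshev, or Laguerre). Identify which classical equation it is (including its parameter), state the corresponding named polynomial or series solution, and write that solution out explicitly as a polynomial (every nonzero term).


All three coefficients share the factor 2; dividing through by 2 gives  x y'' + (1 - x) y' + 8 y = 0.
This matches the Laguerre equation x y'' + (1 - x) y' + n y = 0 with n = 8; the polynomial solution is L_8(x).
With y = sum_k a_k x^k, matching x^k gives (k+1)k a_{k+1} + (k+1) a_{k+1} - k a_k + n a_k = 0, i.e. (k+1)^2 a_{k+1} = (k - n) a_k = (k - 8) a_k. The right side vanishes at k = 8, so the series terminates at degree 8.
Standard normalization L_n(0) = 1 gives a_0 = 1. Work upward with a_{k+1} = (k - 8) a_k / (k+1)^2:
  a_1 = (0 - 8)(1) / 1^2 = -8/1 = -8
  a_2 = (1 - 8)(-8) / 2^2 = 56/4 = 14
  a_3 = (2 - 8)(14) / 3^2 = -84/9 = -28/3
  a_4 = (3 - 8)(-28/3) / 4^2 = (140/3)/16 = 35/12
  a_5 = (4 - 8)(35/12) / 5^2 = (-35/3)/25 = -7/15
  a_6 = (5 - 8)(-7/15) / 6^2 = (7/5)/36 = 7/180
  a_7 = (6 - 8)(7/180) / 7^2 = (-7/90)/49 = -1/630
  a_8 = (7 - 8)(-1/630) / 8^2 = (1/630)/64 = 1/40320
Hence L_8(x) = x^8/40320 - x^7/630 + 7 x^6/180 - 7 x^5/15 + 35 x^4/12 - 28 x^3/3 + 14 x^2 - 8 x + 1.

L_8(x); series = x^8/40320 - x^7/630 + 7 x^6/180 - 7 x^5/15 + 35 x^4/12 - 28 x^3/3 + 14 x^2 - 8 x + 1


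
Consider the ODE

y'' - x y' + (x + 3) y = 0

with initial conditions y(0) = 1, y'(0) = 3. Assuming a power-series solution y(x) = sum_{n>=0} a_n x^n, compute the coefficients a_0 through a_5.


Ansatz: y(x) = sum_{n>=0} a_n x^n, so y'(x) = sum_{n>=1} n a_n x^(n-1) and y''(x) = sum_{n>=2} n(n-1) a_n x^(n-2).
Substitute into P(x) y'' + Q(x) y' + R(x) y = 0 with P(x) = 1, Q(x) = -x, R(x) = x + 3, and match powers of x.
Initial conditions: a_0 = 1, a_1 = 3.
Setting the coefficient of each power of x to zero and solving order by order (substituting the coefficients already found):
  x^0: 2 a_2 + 3 a_0 = 0  ->  2 a_2 = -3 a_0 = -3  ->  a_2 = -3/2
  x^1: 6 a_3 + 2 a_1 + a_0 = 0  ->  6 a_3 = -2 a_1 - a_0 = -7  ->  a_3 = -7/6
  x^2: 12 a_4 + a_2 + a_1 = 0  ->  12 a_4 = -a_2 - a_1 = -3/2  ->  a_4 = -1/8
  x^3: 20 a_5 + a_2 = 0  ->  20 a_5 = -a_2 = 3/2  ->  a_5 = 3/40
Truncated series: y(x) = 1 + 3 x - (3/2) x^2 - (7/6) x^3 - (1/8) x^4 + (3/40) x^5 + O(x^6).

a_0 = 1; a_1 = 3; a_2 = -3/2; a_3 = -7/6; a_4 = -1/8; a_5 = 3/40


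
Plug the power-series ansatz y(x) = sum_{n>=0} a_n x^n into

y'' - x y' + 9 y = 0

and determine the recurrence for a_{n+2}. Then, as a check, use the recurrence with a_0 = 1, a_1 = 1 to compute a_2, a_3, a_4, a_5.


Substitute y = sum_n a_n x^n.
y''(x) has coefficient (n+2)(n+1) a_{n+2} at x^n;
-x y'(x) has coefficient -n a_n at x^n (shift);
9 y(x) has coefficient 9 a_n at x^n.
Matching x^n: (n+2)(n+1) a_{n+2} + (-n + 9) a_n = 0.
Thus a_{n+2} = (n - 9) / ((n+1)(n+2)) * a_n.

Check with a_0 = 1, a_1 = 1 (apply the recurrence for n = 0, 1, 2, 3): a_0 = 1, a_1 = 1, a_2 = -9/2, a_3 = -4/3, a_4 = 21/8, a_5 = 2/5.

a_(n+2) = (n - 9) / ((n+1)(n+2)) * a_n; check: a_0 = 1, a_1 = 1, a_2 = -9/2, a_3 = -4/3, a_4 = 21/8, a_5 = 2/5


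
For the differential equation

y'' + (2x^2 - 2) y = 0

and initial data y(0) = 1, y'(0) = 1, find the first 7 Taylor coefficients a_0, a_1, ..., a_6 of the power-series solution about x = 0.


Ansatz: y(x) = sum_{n>=0} a_n x^n, so y'(x) = sum_{n>=1} n a_n x^(n-1) and y''(x) = sum_{n>=2} n(n-1) a_n x^(n-2).
Substitute into P(x) y'' + Q(x) y' + R(x) y = 0 with P(x) = 1, Q(x) = 0, R(x) = 2x^2 - 2, and match powers of x.
Initial conditions: a_0 = 1, a_1 = 1.
Setting the coefficient of each power of x to zero and solving order by order (substituting the coefficients already found):
  x^0: 2 a_2 - 2 a_0 = 0  ->  2 a_2 = 2 a_0 = 2  ->  a_2 = 1
  x^1: 6 a_3 - 2 a_1 = 0  ->  6 a_3 = 2 a_1 = 2  ->  a_3 = 1/3
  x^2: 12 a_4 - 2 a_2 + 2 a_0 = 0  ->  12 a_4 = 2 a_2 - 2 a_0 = 0  ->  a_4 = 0
  x^3: 20 a_5 - 2 a_3 + 2 a_1 = 0  ->  20 a_5 = 2 a_3 - 2 a_1 = -4/3  ->  a_5 = -1/15
  x^4: 30 a_6 - 2 a_4 + 2 a_2 = 0  ->  30 a_6 = 2 a_4 - 2 a_2 = -2  ->  a_6 = -1/15
Truncated series: y(x) = 1 + x + x^2 + (1/3) x^3 - (1/15) x^5 - (1/15) x^6 + O(x^7).

a_0 = 1; a_1 = 1; a_2 = 1; a_3 = 1/3; a_4 = 0; a_5 = -1/15; a_6 = -1/15


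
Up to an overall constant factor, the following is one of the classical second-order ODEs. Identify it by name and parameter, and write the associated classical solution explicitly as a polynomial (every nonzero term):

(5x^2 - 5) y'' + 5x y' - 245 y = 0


All three coefficients share the factor -5; dividing through by -5 gives  (1 - x^2) y'' - x y' + 49 y = 0.
This matches the Chebyshev equation (1 - x^2) y'' - x y' + n^2 y = 0 (note the -x y' term, not -2x y') with n^2 = 49, so n = 7; the polynomial solution is T_7(x).
With y = sum_k a_k x^k, matching x^k gives (k+2)(k+1) a_{k+2} = (k^2 - n^2) a_k = (k - 7)(k + 7) a_k. The right side vanishes at k = 7, so the series with the parity of 7 terminates at degree 7.
Standard normalization: leading coefficient of T_n is 2^(n-1), so a_7 = 2^6 = 64. Work downward with a_k = (k+1)(k+2) a_{k+2} / ((k - 7)(k + 7)):
  a_5 = (6)(7)(64) / ((5 - 7)(5 + 7)) = 2688/(-24) = -112
  a_3 = (4)(5)(-112) / ((3 - 7)(3 + 7)) = -2240/(-40) = 56
  a_1 = (2)(3)(56) / ((1 - 7)(1 + 7)) = 336/(-48) = -7
Hence T_7(x) = 64 x^7 - 112 x^5 + 56 x^3 - 7 x.

T_7(x); series = 64 x^7 - 112 x^5 + 56 x^3 - 7 x


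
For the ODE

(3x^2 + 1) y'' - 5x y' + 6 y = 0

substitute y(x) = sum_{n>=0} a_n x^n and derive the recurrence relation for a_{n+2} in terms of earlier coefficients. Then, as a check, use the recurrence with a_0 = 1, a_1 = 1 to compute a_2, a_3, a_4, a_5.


Substitute y = sum_n a_n x^n.
(1 + 3 x^2) y'' contributes (n+2)(n+1) a_{n+2} + 3 n(n-1) a_n at x^n.
-5 x y'(x) contributes -5 n a_n at x^n.
6 y(x) contributes 6 a_n at x^n.
Matching x^n: (n+2)(n+1) a_{n+2} + (3 n(n-1) - 5 n + 6) a_n = 0.
Thus a_{n+2} = (-3 n(n-1) + 5 n - 6) / ((n+1)(n+2)) * a_n.

Check with a_0 = 1, a_1 = 1 (apply the recurrence for n = 0, 1, 2, 3): a_0 = 1, a_1 = 1, a_2 = -3, a_3 = -1/6, a_4 = 1/2, a_5 = 3/40.

a_(n+2) = (-3 n(n-1) + 5 n - 6) / ((n+1)(n+2)) * a_n; check: a_0 = 1, a_1 = 1, a_2 = -3, a_3 = -1/6, a_4 = 1/2, a_5 = 3/40


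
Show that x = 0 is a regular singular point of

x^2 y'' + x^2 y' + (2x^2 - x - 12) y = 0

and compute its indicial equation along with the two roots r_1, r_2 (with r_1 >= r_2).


Divide by x^2 to reach normal form y'' + P_1(x) y' + P_2(x) y = 0 with P_1(x) = 1 and P_2(x) = 2 - 1/x - 12/x^2.
x = 0 is a singular point because the y-coefficient 2 - 1/x - 12/x^2 has a pole at x = 0.
It is a regular singular point because x P_1(x) = p(x) = x and x^2 P_2(x) = q(x) = 2x^2 - x - 12 are polynomials, hence analytic at x = 0.
p(0) = 0,  q(0) = -12.
Indicial equation: r(r-1) + p(0) r + q(0) = 0, i.e. r^2 + (p(0) - 1) r + q(0) = 0, i.e. r^2 - 1 r - 12 = 0.
Discriminant: (-1)^2 - 4(-12) = 49, so r = (1 ± 7)/2.
Solving: r_1 = 4, r_2 = -3.

indicial: r^2 - 1 r - 12 = 0; roots r_1 = 4, r_2 = -3


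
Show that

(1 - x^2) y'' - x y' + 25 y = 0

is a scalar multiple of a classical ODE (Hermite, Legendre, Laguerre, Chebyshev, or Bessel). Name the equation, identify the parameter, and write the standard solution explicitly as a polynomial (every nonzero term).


The equation is already in a standard form:  (1 - x^2) y'' - x y' + 25 y = 0.
This matches the Chebyshev equation (1 - x^2) y'' - x y' + n^2 y = 0 (note the -x y' term, not -2x y') with n^2 = 25, so n = 5; the polynomial solution is T_5(x).
With y = sum_k a_k x^k, matching x^k gives (k+2)(k+1) a_{k+2} = (k^2 - n^2) a_k = (k - 5)(k + 5) a_k. The right side vanishes at k = 5, so the series with the parity of 5 terminates at degree 5.
Standard normalization: leading coefficient of T_n is 2^(n-1), so a_5 = 2^4 = 16. Work downward with a_k = (k+1)(k+2) a_{k+2} / ((k - 5)(k + 5)):
  a_3 = (4)(5)(16) / ((3 - 5)(3 + 5)) = 320/(-16) = -20
  a_1 = (2)(3)(-20) / ((1 - 5)(1 + 5)) = -120/(-24) = 5
Hence T_5(x) = 16 x^5 - 20 x^3 + 5 x.

T_5(x); series = 16 x^5 - 20 x^3 + 5 x


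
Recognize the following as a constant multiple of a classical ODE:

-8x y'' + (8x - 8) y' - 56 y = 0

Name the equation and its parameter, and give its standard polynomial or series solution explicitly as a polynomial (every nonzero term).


All three coefficients share the factor -8; dividing through by -8 gives  x y'' + (1 - x) y' + 7 y = 0.
This matches the Laguerre equation x y'' + (1 - x) y' + n y = 0 with n = 7; the polynomial solution is L_7(x).
With y = sum_k a_k x^k, matching x^k gives (k+1)k a_{k+1} + (k+1) a_{k+1} - k a_k + n a_k = 0, i.e. (k+1)^2 a_{k+1} = (k - n) a_k = (k - 7) a_k. The right side vanishes at k = 7, so the series terminates at degree 7.
Standard normalization L_n(0) = 1 gives a_0 = 1. Work upward with a_{k+1} = (k - 7) a_k / (k+1)^2:
  a_1 = (0 - 7)(1) / 1^2 = -7/1 = -7
  a_2 = (1 - 7)(-7) / 2^2 = 42/4 = 21/2
  a_3 = (2 - 7)(21/2) / 3^2 = (-105/2)/9 = -35/6
  a_4 = (3 - 7)(-35/6) / 4^2 = (70/3)/16 = 35/24
  a_5 = (4 - 7)(35/24) / 5^2 = (-35/8)/25 = -7/40
  a_6 = (5 - 7)(-7/40) / 6^2 = (7/20)/36 = 7/720
  a_7 = (6 - 7)(7/720) / 7^2 = (-7/720)/49 = -1/5040
Hence L_7(x) = -x^7/5040 + 7 x^6/720 - 7 x^5/40 + 35 x^4/24 - 35 x^3/6 + 21 x^2/2 - 7 x + 1.

L_7(x); series = -x^7/5040 + 7 x^6/720 - 7 x^5/40 + 35 x^4/24 - 35 x^3/6 + 21 x^2/2 - 7 x + 1


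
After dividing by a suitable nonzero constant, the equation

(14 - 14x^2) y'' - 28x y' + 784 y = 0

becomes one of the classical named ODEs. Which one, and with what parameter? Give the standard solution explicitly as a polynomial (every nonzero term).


All three coefficients share the factor 14; dividing through by 14 gives  (1 - x^2) y'' - 2x y' + 56 y = 0.
This matches the Legendre equation (1 - x^2) y'' - 2x y' + n(n+1) y = 0 (note the -2x y' term) with n(n+1) = 56, so n = 7; the polynomial solution is P_7(x).
With y = sum_k a_k x^k, matching x^k gives (k+2)(k+1) a_{k+2} = [k(k+1) - n(n+1)] a_k = (k - 7)(k + 8) a_k. The right side vanishes at k = 7, so the series with the parity of 7 terminates at degree 7.
Standard normalization (P_n(1) = 1): leading coefficient (2n)!/(2^n (n!)^2) = 87178291200/(128*25401600) = 429/16, so a_7 = 429/16. Work downward with a_k = (k+1)(k+2) a_{k+2} / ((k - 7)(k + 8)):
  a_5 = (6)(7)(429/16) / ((5 - 7)(5 + 8)) = (9009/8)/(-26) = -693/16
  a_3 = (4)(5)(-693/16) / ((3 - 7)(3 + 8)) = (-3465/4)/(-44) = 315/16
  a_1 = (2)(3)(315/16) / ((1 - 7)(1 + 8)) = (945/8)/(-54) = -35/16
Hence P_7(x) = 429 x^7/16 - 693 x^5/16 + 315 x^3/16 - 35 x/16.

P_7(x); series = 429 x^7/16 - 693 x^5/16 + 315 x^3/16 - 35 x/16


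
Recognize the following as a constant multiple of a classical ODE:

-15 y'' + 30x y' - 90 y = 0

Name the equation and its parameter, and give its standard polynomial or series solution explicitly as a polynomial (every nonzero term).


All three coefficients share the factor -15; dividing through by -15 gives  y'' - 2x y' + 6 y = 0.
This matches the Hermite equation y'' - 2x y' + 2n y = 0 with 2n = 6, so n = 3; the polynomial solution is H_3(x).
With y = sum_k a_k x^k, matching x^k gives (k+2)(k+1) a_{k+2} = 2(k - n) a_k = 2(k - 3) a_k. The right side vanishes at k = 3, so the series with the parity of 3 terminates at degree 3.
Standard normalization: leading coefficient of H_n is 2^n, so a_3 = 2^3 = 8. Work downward with a_k = (k+1)(k+2) a_{k+2} / (2(k - n)):
  a_1 = (2)(3)(8) / (2(1 - 3)) = 48/(-4) = -12
Hence H_3(x) = 8 x^3 - 12 x.

H_3(x); series = 8 x^3 - 12 x


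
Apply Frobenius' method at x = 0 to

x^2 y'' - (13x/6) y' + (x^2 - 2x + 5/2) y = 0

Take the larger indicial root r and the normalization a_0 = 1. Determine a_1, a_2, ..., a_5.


Write in Frobenius form y'' + (p(x)/x) y' + (q(x)/x^2) y = 0:
  p(x) = -13/6,  q(x) = x^2 - 2x + 5/2.
Indicial equation: r(r-1) + (-13/6) r + (5/2) = 0 -> roots r_1 = 5/3, r_2 = 3/2.
Take r = r_1 = 5/3. Let y(x) = x^r sum_{n>=0} a_n x^n with a_0 = 1.
Substitute y = x^r sum a_n x^n and match x^{r+n}. The recurrence is
  D(n) a_n - 2 a_{n-1} + 1 a_{n-2} = 0,  where D(n) = (r+n)(r+n-1) + (-13/6)(r+n) + (5/2).
  a_n = [2 a_{n-1} - 1 a_{n-2}] / D(n).
Since the indicial polynomial factors as (r - r_1)(r - r_2), D(n) = (r_1 + n - r_1)(r_1 + n - r_2) = n(n + 1/6).
Evaluating step by step (a_0 = 1):
  n = 1: D(1) = 1(1 + 1/6) = 7/6; numerator = 2(1) = 2; a_1 = (2)/(7/6) = 12/7
  n = 2: D(2) = 2(2 + 1/6) = 13/3; numerator = 2(12/7) - 1(1) = 17/7; a_2 = (17/7)/(13/3) = 51/91
  n = 3: D(3) = 3(3 + 1/6) = 19/2; numerator = 2(51/91) - 1(12/7) = -54/91; a_3 = (-54/91)/(19/2) = -108/1729
  n = 4: D(4) = 4(4 + 1/6) = 50/3; numerator = 2(-108/1729) - 1(51/91) = -1185/1729; a_4 = (-1185/1729)/(50/3) = -711/17290
  n = 5: D(5) = 5(5 + 1/6) = 155/6; numerator = 2(-711/17290) - 1(-108/1729) = -9/455; a_5 = (-9/455)/(155/6) = -54/70525

r = 5/3; a_0 = 1; a_1 = 12/7; a_2 = 51/91; a_3 = -108/1729; a_4 = -711/17290; a_5 = -54/70525


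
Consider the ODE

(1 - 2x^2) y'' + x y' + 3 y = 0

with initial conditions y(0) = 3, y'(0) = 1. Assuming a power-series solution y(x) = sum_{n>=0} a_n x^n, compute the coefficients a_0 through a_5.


Ansatz: y(x) = sum_{n>=0} a_n x^n, so y'(x) = sum_{n>=1} n a_n x^(n-1) and y''(x) = sum_{n>=2} n(n-1) a_n x^(n-2).
Substitute into P(x) y'' + Q(x) y' + R(x) y = 0 with P(x) = 1 - 2x^2, Q(x) = x, R(x) = 3, and match powers of x.
Initial conditions: a_0 = 3, a_1 = 1.
Setting the coefficient of each power of x to zero and solving order by order (substituting the coefficients already found):
  x^0: 2 a_2 + 3 a_0 = 0  ->  2 a_2 = -3 a_0 = -9  ->  a_2 = -9/2
  x^1: 6 a_3 + 4 a_1 = 0  ->  6 a_3 = -4 a_1 = -4  ->  a_3 = -2/3
  x^2: 12 a_4 + a_2 = 0  ->  12 a_4 = -a_2 = 9/2  ->  a_4 = 3/8
  x^3: 20 a_5 - 6 a_3 = 0  ->  20 a_5 = 6 a_3 = -4  ->  a_5 = -1/5
Truncated series: y(x) = 3 + x - (9/2) x^2 - (2/3) x^3 + (3/8) x^4 - (1/5) x^5 + O(x^6).

a_0 = 3; a_1 = 1; a_2 = -9/2; a_3 = -2/3; a_4 = 3/8; a_5 = -1/5


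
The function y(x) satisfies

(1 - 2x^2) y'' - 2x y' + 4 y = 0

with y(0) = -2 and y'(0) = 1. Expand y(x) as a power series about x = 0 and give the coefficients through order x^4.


Ansatz: y(x) = sum_{n>=0} a_n x^n, so y'(x) = sum_{n>=1} n a_n x^(n-1) and y''(x) = sum_{n>=2} n(n-1) a_n x^(n-2).
Substitute into P(x) y'' + Q(x) y' + R(x) y = 0 with P(x) = 1 - 2x^2, Q(x) = -2x, R(x) = 4, and match powers of x.
Initial conditions: a_0 = -2, a_1 = 1.
Setting the coefficient of each power of x to zero and solving order by order (substituting the coefficients already found):
  x^0: 2 a_2 + 4 a_0 = 0  ->  2 a_2 = -4 a_0 = 8  ->  a_2 = 4
  x^1: 6 a_3 + 2 a_1 = 0  ->  6 a_3 = -2 a_1 = -2  ->  a_3 = -1/3
  x^2: 12 a_4 - 4 a_2 = 0  ->  12 a_4 = 4 a_2 = 16  ->  a_4 = 4/3
Truncated series: y(x) = -2 + x + 4 x^2 - (1/3) x^3 + (4/3) x^4 + O(x^5).

a_0 = -2; a_1 = 1; a_2 = 4; a_3 = -1/3; a_4 = 4/3


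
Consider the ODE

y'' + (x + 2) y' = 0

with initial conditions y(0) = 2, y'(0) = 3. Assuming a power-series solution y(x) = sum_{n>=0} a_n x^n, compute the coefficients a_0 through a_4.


Ansatz: y(x) = sum_{n>=0} a_n x^n, so y'(x) = sum_{n>=1} n a_n x^(n-1) and y''(x) = sum_{n>=2} n(n-1) a_n x^(n-2).
Substitute into P(x) y'' + Q(x) y' + R(x) y = 0 with P(x) = 1, Q(x) = x + 2, R(x) = 0, and match powers of x.
Initial conditions: a_0 = 2, a_1 = 3.
Setting the coefficient of each power of x to zero and solving order by order (substituting the coefficients already found):
  x^0: 2 a_2 + 2 a_1 = 0  ->  2 a_2 = -2 a_1 = -6  ->  a_2 = -3
  x^1: 6 a_3 + 4 a_2 + a_1 = 0  ->  6 a_3 = -4 a_2 - a_1 = 9  ->  a_3 = 3/2
  x^2: 12 a_4 + 6 a_3 + 2 a_2 = 0  ->  12 a_4 = -6 a_3 - 2 a_2 = -3  ->  a_4 = -1/4
Truncated series: y(x) = 2 + 3 x - 3 x^2 + (3/2) x^3 - (1/4) x^4 + O(x^5).

a_0 = 2; a_1 = 3; a_2 = -3; a_3 = 3/2; a_4 = -1/4


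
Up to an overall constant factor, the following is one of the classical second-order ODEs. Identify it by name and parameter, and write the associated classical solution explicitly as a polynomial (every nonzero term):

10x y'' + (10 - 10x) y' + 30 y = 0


All three coefficients share the factor 10; dividing through by 10 gives  x y'' + (1 - x) y' + 3 y = 0.
This matches the Laguerre equation x y'' + (1 - x) y' + n y = 0 with n = 3; the polynomial solution is L_3(x).
With y = sum_k a_k x^k, matching x^k gives (k+1)k a_{k+1} + (k+1) a_{k+1} - k a_k + n a_k = 0, i.e. (k+1)^2 a_{k+1} = (k - n) a_k = (k - 3) a_k. The right side vanishes at k = 3, so the series terminates at degree 3.
Standard normalization L_n(0) = 1 gives a_0 = 1. Work upward with a_{k+1} = (k - 3) a_k / (k+1)^2:
  a_1 = (0 - 3)(1) / 1^2 = -3/1 = -3
  a_2 = (1 - 3)(-3) / 2^2 = 6/4 = 3/2
  a_3 = (2 - 3)(3/2) / 3^2 = (-3/2)/9 = -1/6
Hence L_3(x) = -x^3/6 + 3 x^2/2 - 3 x + 1.

L_3(x); series = -x^3/6 + 3 x^2/2 - 3 x + 1


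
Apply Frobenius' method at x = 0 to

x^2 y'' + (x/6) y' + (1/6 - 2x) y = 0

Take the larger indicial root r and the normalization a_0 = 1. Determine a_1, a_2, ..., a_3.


Write in Frobenius form y'' + (p(x)/x) y' + (q(x)/x^2) y = 0:
  p(x) = 1/6,  q(x) = 1/6 - 2x.
Indicial equation: r(r-1) + (1/6) r + (1/6) = 0 -> roots r_1 = 1/2, r_2 = 1/3.
Take r = r_1 = 1/2. Let y(x) = x^r sum_{n>=0} a_n x^n with a_0 = 1.
Substitute y = x^r sum a_n x^n and match x^{r+n}. The recurrence is
  D(n) a_n - 2 a_{n-1} = 0,  where D(n) = (r+n)(r+n-1) + (1/6)(r+n) + (1/6).
  a_n = 2 / D(n) * a_{n-1}.
Since the indicial polynomial factors as (r - r_1)(r - r_2), D(n) = (r_1 + n - r_1)(r_1 + n - r_2) = n(n + 1/6).
Evaluating step by step (a_0 = 1):
  n = 1: D(1) = 1(1 + 1/6) = 7/6; numerator = 2(1) = 2; a_1 = (2)/(7/6) = 12/7
  n = 2: D(2) = 2(2 + 1/6) = 13/3; numerator = 2(12/7) = 24/7; a_2 = (24/7)/(13/3) = 72/91
  n = 3: D(3) = 3(3 + 1/6) = 19/2; numerator = 2(72/91) = 144/91; a_3 = (144/91)/(19/2) = 288/1729

r = 1/2; a_0 = 1; a_1 = 12/7; a_2 = 72/91; a_3 = 288/1729


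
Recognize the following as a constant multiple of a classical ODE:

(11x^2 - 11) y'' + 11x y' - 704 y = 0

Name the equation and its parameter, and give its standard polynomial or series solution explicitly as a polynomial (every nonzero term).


All three coefficients share the factor -11; dividing through by -11 gives  (1 - x^2) y'' - x y' + 64 y = 0.
This matches the Chebyshev equation (1 - x^2) y'' - x y' + n^2 y = 0 (note the -x y' term, not -2x y') with n^2 = 64, so n = 8; the polynomial solution is T_8(x).
With y = sum_k a_k x^k, matching x^k gives (k+2)(k+1) a_{k+2} = (k^2 - n^2) a_k = (k - 8)(k + 8) a_k. The right side vanishes at k = 8, so the series with the parity of 8 terminates at degree 8.
Standard normalization: leading coefficient of T_n is 2^(n-1), so a_8 = 2^7 = 128. Work downward with a_k = (k+1)(k+2) a_{k+2} / ((k - 8)(k + 8)):
  a_6 = (7)(8)(128) / ((6 - 8)(6 + 8)) = 7168/(-28) = -256
  a_4 = (5)(6)(-256) / ((4 - 8)(4 + 8)) = -7680/(-48) = 160
  a_2 = (3)(4)(160) / ((2 - 8)(2 + 8)) = 1920/(-60) = -32
  a_0 = (1)(2)(-32) / ((0 - 8)(0 + 8)) = -64/(-64) = 1
Hence T_8(x) = 128 x^8 - 256 x^6 + 160 x^4 - 32 x^2 + 1.

T_8(x); series = 128 x^8 - 256 x^6 + 160 x^4 - 32 x^2 + 1


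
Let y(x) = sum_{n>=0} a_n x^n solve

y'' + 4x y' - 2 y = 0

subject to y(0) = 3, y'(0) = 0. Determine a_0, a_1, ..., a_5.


Ansatz: y(x) = sum_{n>=0} a_n x^n, so y'(x) = sum_{n>=1} n a_n x^(n-1) and y''(x) = sum_{n>=2} n(n-1) a_n x^(n-2).
Substitute into P(x) y'' + Q(x) y' + R(x) y = 0 with P(x) = 1, Q(x) = 4x, R(x) = -2, and match powers of x.
Initial conditions: a_0 = 3, a_1 = 0.
Setting the coefficient of each power of x to zero and solving order by order (substituting the coefficients already found):
  x^0: 2 a_2 - 2 a_0 = 0  ->  2 a_2 = 2 a_0 = 6  ->  a_2 = 3
  x^1: 6 a_3 + 2 a_1 = 0  ->  6 a_3 = -2 a_1 = 0  ->  a_3 = 0
  x^2: 12 a_4 + 6 a_2 = 0  ->  12 a_4 = -6 a_2 = -18  ->  a_4 = -3/2
  x^3: 20 a_5 + 10 a_3 = 0  ->  20 a_5 = -10 a_3 = 0  ->  a_5 = 0
Truncated series: y(x) = 3 + 3 x^2 - (3/2) x^4 + O(x^6).

a_0 = 3; a_1 = 0; a_2 = 3; a_3 = 0; a_4 = -3/2; a_5 = 0


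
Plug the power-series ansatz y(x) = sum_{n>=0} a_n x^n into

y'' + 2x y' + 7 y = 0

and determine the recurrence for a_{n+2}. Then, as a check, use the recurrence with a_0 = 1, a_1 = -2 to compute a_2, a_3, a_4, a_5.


Substitute y = sum_n a_n x^n.
y''(x) has coefficient (n+2)(n+1) a_{n+2} at x^n;
2 x y'(x) has coefficient 2 n a_n at x^n (shift);
7 y(x) has coefficient 7 a_n at x^n.
Matching x^n: (n+2)(n+1) a_{n+2} + (2n + 7) a_n = 0.
Thus a_{n+2} = (-2n - 7) / ((n+1)(n+2)) * a_n.

Check with a_0 = 1, a_1 = -2 (apply the recurrence for n = 0, 1, 2, 3): a_0 = 1, a_1 = -2, a_2 = -7/2, a_3 = 3, a_4 = 77/24, a_5 = -39/20.

a_(n+2) = (-2n - 7) / ((n+1)(n+2)) * a_n; check: a_0 = 1, a_1 = -2, a_2 = -7/2, a_3 = 3, a_4 = 77/24, a_5 = -39/20


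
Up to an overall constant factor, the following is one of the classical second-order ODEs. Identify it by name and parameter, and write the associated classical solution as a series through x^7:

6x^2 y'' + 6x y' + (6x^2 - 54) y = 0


All three coefficients share the factor 6; dividing through by 6 gives  x^2 y'' + x y' + (x^2 - 9) y = 0.
This matches the Bessel equation x^2 y'' + x y' + (x^2 - nu^2) y = 0 with nu^2 = 9, so nu = 3; the solution bounded at x = 0 is J_3(x).
Frobenius at x = 0: indicial roots ±nu; for r = nu the recurrence k(k + 2nu) c_k = -c_{k-2} gives the standard series J_nu(x) = sum_{k>=0} (-1)^k / (k! (k+nu)!) (x/2)^(2k+nu). Evaluate the first 3 terms:
  k = 0: (-1)^0 / (0! * 3! * 2^3) x^3 = 1/(1*6*8) x^3 = (1/48) x^3
  k = 1: (-1)^1 / (1! * 4! * 2^5) x^5 = -1/(1*24*32) x^5 = (-1/768) x^5
  k = 2: (-1)^2 / (2! * 5! * 2^7) x^7 = 1/(2*120*128) x^7 = (1/30720) x^7
Hence J_3(x) = x^7/30720 - x^5/768 + x^3/48 + ....

J_3(x); series = x^7/30720 - x^5/768 + x^3/48


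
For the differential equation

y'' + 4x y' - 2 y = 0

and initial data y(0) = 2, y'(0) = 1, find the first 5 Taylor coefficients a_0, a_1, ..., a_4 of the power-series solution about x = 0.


Ansatz: y(x) = sum_{n>=0} a_n x^n, so y'(x) = sum_{n>=1} n a_n x^(n-1) and y''(x) = sum_{n>=2} n(n-1) a_n x^(n-2).
Substitute into P(x) y'' + Q(x) y' + R(x) y = 0 with P(x) = 1, Q(x) = 4x, R(x) = -2, and match powers of x.
Initial conditions: a_0 = 2, a_1 = 1.
Setting the coefficient of each power of x to zero and solving order by order (substituting the coefficients already found):
  x^0: 2 a_2 - 2 a_0 = 0  ->  2 a_2 = 2 a_0 = 4  ->  a_2 = 2
  x^1: 6 a_3 + 2 a_1 = 0  ->  6 a_3 = -2 a_1 = -2  ->  a_3 = -1/3
  x^2: 12 a_4 + 6 a_2 = 0  ->  12 a_4 = -6 a_2 = -12  ->  a_4 = -1
Truncated series: y(x) = 2 + x + 2 x^2 - (1/3) x^3 - x^4 + O(x^5).

a_0 = 2; a_1 = 1; a_2 = 2; a_3 = -1/3; a_4 = -1


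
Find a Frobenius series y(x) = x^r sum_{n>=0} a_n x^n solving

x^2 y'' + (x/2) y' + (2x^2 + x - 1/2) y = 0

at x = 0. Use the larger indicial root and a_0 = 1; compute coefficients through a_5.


Write in Frobenius form y'' + (p(x)/x) y' + (q(x)/x^2) y = 0:
  p(x) = 1/2,  q(x) = 2x^2 + x - 1/2.
Indicial equation: r(r-1) + (1/2) r + (-1/2) = 0 -> roots r_1 = 1, r_2 = -1/2.
Take r = r_1 = 1. Let y(x) = x^r sum_{n>=0} a_n x^n with a_0 = 1.
Substitute y = x^r sum a_n x^n and match x^{r+n}. The recurrence is
  D(n) a_n + 1 a_{n-1} + 2 a_{n-2} = 0,  where D(n) = (r+n)(r+n-1) + (1/2)(r+n) + (-1/2).
  a_n = [-1 a_{n-1} - 2 a_{n-2}] / D(n).
Since the indicial polynomial factors as (r - r_1)(r - r_2), D(n) = (r_1 + n - r_1)(r_1 + n - r_2) = n(n + 3/2).
Evaluating step by step (a_0 = 1):
  n = 1: D(1) = 1(1 + 3/2) = 5/2; numerator = -1(1) = -1; a_1 = (-1)/(5/2) = -2/5
  n = 2: D(2) = 2(2 + 3/2) = 7; numerator = -1(-2/5) - 2(1) = -8/5; a_2 = (-8/5)/(7) = -8/35
  n = 3: D(3) = 3(3 + 3/2) = 27/2; numerator = -1(-8/35) - 2(-2/5) = 36/35; a_3 = (36/35)/(27/2) = 8/105
  n = 4: D(4) = 4(4 + 3/2) = 22; numerator = -1(8/105) - 2(-8/35) = 8/21; a_4 = (8/21)/(22) = 4/231
  n = 5: D(5) = 5(5 + 3/2) = 65/2; numerator = -1(4/231) - 2(8/105) = -28/165; a_5 = (-28/165)/(65/2) = -56/10725

r = 1; a_0 = 1; a_1 = -2/5; a_2 = -8/35; a_3 = 8/105; a_4 = 4/231; a_5 = -56/10725


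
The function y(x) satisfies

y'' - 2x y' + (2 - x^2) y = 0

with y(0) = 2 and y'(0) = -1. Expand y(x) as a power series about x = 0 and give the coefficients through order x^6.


Ansatz: y(x) = sum_{n>=0} a_n x^n, so y'(x) = sum_{n>=1} n a_n x^(n-1) and y''(x) = sum_{n>=2} n(n-1) a_n x^(n-2).
Substitute into P(x) y'' + Q(x) y' + R(x) y = 0 with P(x) = 1, Q(x) = -2x, R(x) = 2 - x^2, and match powers of x.
Initial conditions: a_0 = 2, a_1 = -1.
Setting the coefficient of each power of x to zero and solving order by order (substituting the coefficients already found):
  x^0: 2 a_2 + 2 a_0 = 0  ->  2 a_2 = -2 a_0 = -4  ->  a_2 = -2
  x^1: 6 a_3 = 0  ->  a_3 = 0
  x^2: 12 a_4 - 2 a_2 - a_0 = 0  ->  12 a_4 = 2 a_2 + a_0 = -2  ->  a_4 = -1/6
  x^3: 20 a_5 - 4 a_3 - a_1 = 0  ->  20 a_5 = 4 a_3 + a_1 = -1  ->  a_5 = -1/20
  x^4: 30 a_6 - 6 a_4 - a_2 = 0  ->  30 a_6 = 6 a_4 + a_2 = -3  ->  a_6 = -1/10
Truncated series: y(x) = 2 - x - 2 x^2 - (1/6) x^4 - (1/20) x^5 - (1/10) x^6 + O(x^7).

a_0 = 2; a_1 = -1; a_2 = -2; a_3 = 0; a_4 = -1/6; a_5 = -1/20; a_6 = -1/10


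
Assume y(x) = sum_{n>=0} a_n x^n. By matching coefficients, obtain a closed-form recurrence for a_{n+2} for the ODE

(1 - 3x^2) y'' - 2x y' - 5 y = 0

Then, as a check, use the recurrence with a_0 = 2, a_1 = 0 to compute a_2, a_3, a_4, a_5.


Substitute y = sum_n a_n x^n.
(1 - 3 x^2) y'' contributes (n+2)(n+1) a_{n+2} - 3 n(n-1) a_n at x^n.
-2 x y'(x) contributes -2 n a_n at x^n.
-5 y(x) contributes -5 a_n at x^n.
Matching x^n: (n+2)(n+1) a_{n+2} + (-3 n(n-1) - 2 n - 5) a_n = 0.
Thus a_{n+2} = (3 n(n-1) + 2 n + 5) / ((n+1)(n+2)) * a_n.

Check with a_0 = 2, a_1 = 0 (apply the recurrence for n = 0, 1, 2, 3): a_0 = 2, a_1 = 0, a_2 = 5, a_3 = 0, a_4 = 25/4, a_5 = 0.

a_(n+2) = (3 n(n-1) + 2 n + 5) / ((n+1)(n+2)) * a_n; check: a_0 = 2, a_1 = 0, a_2 = 5, a_3 = 0, a_4 = 25/4, a_5 = 0


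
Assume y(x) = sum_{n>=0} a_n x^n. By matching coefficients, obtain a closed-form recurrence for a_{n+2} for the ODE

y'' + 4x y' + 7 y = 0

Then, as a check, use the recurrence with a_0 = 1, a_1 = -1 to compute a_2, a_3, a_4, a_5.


Substitute y = sum_n a_n x^n.
y''(x) has coefficient (n+2)(n+1) a_{n+2} at x^n;
4 x y'(x) has coefficient 4 n a_n at x^n (shift);
7 y(x) has coefficient 7 a_n at x^n.
Matching x^n: (n+2)(n+1) a_{n+2} + (4n + 7) a_n = 0.
Thus a_{n+2} = (-4n - 7) / ((n+1)(n+2)) * a_n.

Check with a_0 = 1, a_1 = -1 (apply the recurrence for n = 0, 1, 2, 3): a_0 = 1, a_1 = -1, a_2 = -7/2, a_3 = 11/6, a_4 = 35/8, a_5 = -209/120.

a_(n+2) = (-4n - 7) / ((n+1)(n+2)) * a_n; check: a_0 = 1, a_1 = -1, a_2 = -7/2, a_3 = 11/6, a_4 = 35/8, a_5 = -209/120


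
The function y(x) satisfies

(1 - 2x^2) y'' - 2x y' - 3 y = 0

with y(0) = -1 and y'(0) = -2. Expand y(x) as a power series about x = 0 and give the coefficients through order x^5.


Ansatz: y(x) = sum_{n>=0} a_n x^n, so y'(x) = sum_{n>=1} n a_n x^(n-1) and y''(x) = sum_{n>=2} n(n-1) a_n x^(n-2).
Substitute into P(x) y'' + Q(x) y' + R(x) y = 0 with P(x) = 1 - 2x^2, Q(x) = -2x, R(x) = -3, and match powers of x.
Initial conditions: a_0 = -1, a_1 = -2.
Setting the coefficient of each power of x to zero and solving order by order (substituting the coefficients already found):
  x^0: 2 a_2 - 3 a_0 = 0  ->  2 a_2 = 3 a_0 = -3  ->  a_2 = -3/2
  x^1: 6 a_3 - 5 a_1 = 0  ->  6 a_3 = 5 a_1 = -10  ->  a_3 = -5/3
  x^2: 12 a_4 - 11 a_2 = 0  ->  12 a_4 = 11 a_2 = -33/2  ->  a_4 = -11/8
  x^3: 20 a_5 - 21 a_3 = 0  ->  20 a_5 = 21 a_3 = -35  ->  a_5 = -7/4
Truncated series: y(x) = -1 - 2 x - (3/2) x^2 - (5/3) x^3 - (11/8) x^4 - (7/4) x^5 + O(x^6).

a_0 = -1; a_1 = -2; a_2 = -3/2; a_3 = -5/3; a_4 = -11/8; a_5 = -7/4


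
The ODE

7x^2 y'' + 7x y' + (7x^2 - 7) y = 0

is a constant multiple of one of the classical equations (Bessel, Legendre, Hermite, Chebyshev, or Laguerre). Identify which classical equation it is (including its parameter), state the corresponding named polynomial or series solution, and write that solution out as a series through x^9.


All three coefficients share the factor 7; dividing through by 7 gives  x^2 y'' + x y' + (x^2 - 1) y = 0.
This matches the Bessel equation x^2 y'' + x y' + (x^2 - nu^2) y = 0 with nu^2 = 1, so nu = 1; the solution bounded at x = 0 is J_1(x).
Frobenius at x = 0: indicial roots ±nu; for r = nu the recurrence k(k + 2nu) c_k = -c_{k-2} gives the standard series J_nu(x) = sum_{k>=0} (-1)^k / (k! (k+nu)!) (x/2)^(2k+nu). Evaluate the first 5 terms:
  k = 0: (-1)^0 / (0! * 1! * 2^1) x^1 = 1/(1*1*2) x^1 = (1/2) x^1
  k = 1: (-1)^1 / (1! * 2! * 2^3) x^3 = -1/(1*2*8) x^3 = (-1/16) x^3
  k = 2: (-1)^2 / (2! * 3! * 2^5) x^5 = 1/(2*6*32) x^5 = (1/384) x^5
  k = 3: (-1)^3 / (3! * 4! * 2^7) x^7 = -1/(6*24*128) x^7 = (-1/18432) x^7
  k = 4: (-1)^4 / (4! * 5! * 2^9) x^9 = 1/(24*120*512) x^9 = (1/1474560) x^9
Hence J_1(x) = x^9/1474560 - x^7/18432 + x^5/384 - x^3/16 + x/2 + ....

J_1(x); series = x^9/1474560 - x^7/18432 + x^5/384 - x^3/16 + x/2
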